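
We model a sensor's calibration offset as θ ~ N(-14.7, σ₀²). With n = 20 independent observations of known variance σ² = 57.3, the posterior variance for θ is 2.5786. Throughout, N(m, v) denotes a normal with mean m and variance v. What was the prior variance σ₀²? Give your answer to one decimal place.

σ₀² = 25.8

Posterior precision equals prior precision plus data precision: 1/σ_n² = 1/σ₀² + n/σ².
So 1/σ₀² = 1/2.5786 − 20/57.3 = 0.387807 − 0.349040 = 0.038767.
Hence σ₀² = 1/0.038767 ≈ 25.8.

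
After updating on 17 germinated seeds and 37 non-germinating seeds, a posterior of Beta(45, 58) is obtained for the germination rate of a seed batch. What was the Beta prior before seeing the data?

Under Beta–binomial conjugacy the posterior parameters are (α+s, β+f).
So α = 45 − 17 = 28 and β = 58 − 37 = 21.

Beta(28, 21)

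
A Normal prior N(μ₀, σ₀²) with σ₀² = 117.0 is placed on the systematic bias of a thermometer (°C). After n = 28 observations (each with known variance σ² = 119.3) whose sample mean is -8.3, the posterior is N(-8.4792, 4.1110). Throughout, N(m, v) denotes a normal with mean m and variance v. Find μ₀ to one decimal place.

The posterior mean is a precision-weighted average: μ_n = (τ₀μ₀ + τ_data·x̄)/(τ₀+τ_data), with τ₀=1/σ₀² and τ_data=n/σ².
Here τ₀ = 1/117.0 = 0.008547 and τ_data = 28/119.3 = 0.234702, so τ_n = 0.243249.
Rearranging for μ₀: μ₀ = (μ_n·τ_n − τ_data·x̄)/τ₀ = (-8.4792·0.243249 − 0.234702·-8.3) / 0.008547 = -0.114530/0.008547 ≈ -13.4.

μ₀ = -13.4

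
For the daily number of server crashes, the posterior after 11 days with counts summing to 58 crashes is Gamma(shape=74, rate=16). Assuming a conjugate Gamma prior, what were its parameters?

Gamma(shape=16, rate=5)

A Gamma(α, β) prior (rate parametrization) on a Poisson rate with n observations summing to S gives posterior Gamma(α+S, β+n).
So α = 74 − 58 = 16 and β = 16 − 11 = 5.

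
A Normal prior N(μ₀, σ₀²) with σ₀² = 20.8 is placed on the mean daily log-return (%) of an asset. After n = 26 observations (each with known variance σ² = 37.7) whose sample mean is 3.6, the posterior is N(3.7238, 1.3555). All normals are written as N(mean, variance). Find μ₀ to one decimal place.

μ₀ = 5.5

With known observation variance, the Normal–Normal posterior has precision τ_n = τ₀ + n/σ² and mean μ_n = (τ₀μ₀ + (n/σ²)x̄)/τ_n.
Here τ₀ = 1/20.8 = 0.048077 and τ_data = 26/37.7 = 0.689655, so τ_n = 0.737732.
Rearranging for μ₀: μ₀ = (μ_n·τ_n − τ_data·x̄)/τ₀ = (3.7238·0.737732 − 0.689655·3.6) / 0.048077 = 0.264408/0.048077 ≈ 5.5.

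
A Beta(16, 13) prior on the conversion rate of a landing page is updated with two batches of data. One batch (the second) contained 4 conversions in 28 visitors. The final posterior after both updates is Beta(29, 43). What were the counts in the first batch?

Because Beta–binomial updating is additive in the counts, the combined data contributed (α_post−α_prior, β_post−β_prior) successes and failures.
Total across both batches: 29−16=13 conversions, 43−13=30 bounces.
Subtract the second batch: 13−4=9 conversions and 30−24=6 bounces.

9 conversions and 6 bounces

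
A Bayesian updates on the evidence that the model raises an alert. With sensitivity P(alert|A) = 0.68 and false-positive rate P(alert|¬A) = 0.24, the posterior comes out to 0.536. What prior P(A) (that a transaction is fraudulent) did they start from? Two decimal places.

Bayes' rule in odds form gives O(A|E) = O(A)·[P(E|A)/P(E|¬A)], hence O(A) = O(A|E)/LR.
Posterior odds = 0.536/(1−0.536) = 1.1552. LR = 0.68/0.24 = 2.8333.
Prior odds = 1.1552/2.8333 = 0.4077, so P(A) = 0.4077/(1+0.4077) ≈ 0.29.

P(A) = 0.29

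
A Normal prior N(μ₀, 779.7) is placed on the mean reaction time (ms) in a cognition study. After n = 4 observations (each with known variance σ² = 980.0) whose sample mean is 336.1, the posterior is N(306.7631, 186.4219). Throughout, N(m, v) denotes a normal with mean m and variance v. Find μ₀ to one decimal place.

With known observation variance, the Normal–Normal posterior has precision τ_n = τ₀ + n/σ² and mean μ_n = (τ₀μ₀ + (n/σ²)x̄)/τ_n.
Here τ₀ = 1/779.7 = 0.001283 and τ_data = 4/980.0 = 0.004082, so τ_n = 0.005365.
Rearranging for μ₀: μ₀ = (μ_n·τ_n − τ_data·x̄)/τ₀ = (306.7631·0.005365 − 0.004082·336.1) / 0.001283 = 0.273824/0.001283 ≈ 213.4.

μ₀ = 213.4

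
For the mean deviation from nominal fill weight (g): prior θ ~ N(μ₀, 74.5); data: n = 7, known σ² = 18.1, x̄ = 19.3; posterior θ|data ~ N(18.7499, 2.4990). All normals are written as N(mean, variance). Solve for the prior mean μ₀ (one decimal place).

μ₀ = 2.9

With known observation variance, the Normal–Normal posterior has precision τ_n = τ₀ + n/σ² and mean μ_n = (τ₀μ₀ + (n/σ²)x̄)/τ_n.
Here τ₀ = 1/74.5 = 0.013423 and τ_data = 7/18.1 = 0.386740, so τ_n = 0.400163.
Rearranging for μ₀: μ₀ = (μ_n·τ_n − τ_data·x̄)/τ₀ = (18.7499·0.400163 − 0.386740·19.3) / 0.013423 = 0.038934/0.013423 ≈ 2.9.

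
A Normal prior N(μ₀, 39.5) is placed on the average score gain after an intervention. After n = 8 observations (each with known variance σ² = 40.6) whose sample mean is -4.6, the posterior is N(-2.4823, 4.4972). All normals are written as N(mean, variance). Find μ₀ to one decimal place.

The posterior mean is a precision-weighted average: μ_n = (τ₀μ₀ + τ_data·x̄)/(τ₀+τ_data), with τ₀=1/σ₀² and τ_data=n/σ².
Here τ₀ = 1/39.5 = 0.025316 and τ_data = 8/40.6 = 0.197044, so τ_n = 0.222360.
Rearranging for μ₀: μ₀ = (μ_n·τ_n − τ_data·x̄)/τ₀ = (-2.4823·0.222360 − 0.197044·-4.6) / 0.025316 = 0.354438/0.025316 ≈ 14.0.

μ₀ = 14.0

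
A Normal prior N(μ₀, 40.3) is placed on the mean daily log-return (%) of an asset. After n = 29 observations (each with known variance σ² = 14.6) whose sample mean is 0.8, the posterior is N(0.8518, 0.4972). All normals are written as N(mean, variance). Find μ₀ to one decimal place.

μ₀ = 5.0

With known observation variance, the Normal–Normal posterior has precision τ_n = τ₀ + n/σ² and mean μ_n = (τ₀μ₀ + (n/σ²)x̄)/τ_n.
Here τ₀ = 1/40.3 = 0.024814 and τ_data = 29/14.6 = 1.986301, so τ_n = 2.011115.
Rearranging for μ₀: μ₀ = (μ_n·τ_n − τ_data·x̄)/τ₀ = (0.8518·2.011115 − 1.986301·0.8) / 0.024814 = 0.124027/0.024814 ≈ 5.0.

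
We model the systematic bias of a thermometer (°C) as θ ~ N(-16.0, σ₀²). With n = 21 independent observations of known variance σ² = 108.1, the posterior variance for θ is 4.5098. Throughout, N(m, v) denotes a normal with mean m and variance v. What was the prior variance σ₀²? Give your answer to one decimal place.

For the Normal–Normal model with known σ², precisions add: τ_n = τ₀ + n/σ².
So 1/σ₀² = 1/4.5098 − 21/108.1 = 0.221739 − 0.194265 = 0.027474.
Hence σ₀² = 1/0.027474 ≈ 36.4.

σ₀² = 36.4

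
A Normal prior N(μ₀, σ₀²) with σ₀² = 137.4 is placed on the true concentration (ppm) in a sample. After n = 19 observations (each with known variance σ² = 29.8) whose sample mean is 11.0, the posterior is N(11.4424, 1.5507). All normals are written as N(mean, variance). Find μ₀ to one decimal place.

μ₀ = 50.2

With known observation variance, the Normal–Normal posterior has precision τ_n = τ₀ + n/σ² and mean μ_n = (τ₀μ₀ + (n/σ²)x̄)/τ_n.
Here τ₀ = 1/137.4 = 0.007278 and τ_data = 19/29.8 = 0.637584, so τ_n = 0.644862.
Rearranging for μ₀: μ₀ = (μ_n·τ_n − τ_data·x̄)/τ₀ = (11.4424·0.644862 − 0.637584·11.0) / 0.007278 = 0.365345/0.007278 ≈ 50.2.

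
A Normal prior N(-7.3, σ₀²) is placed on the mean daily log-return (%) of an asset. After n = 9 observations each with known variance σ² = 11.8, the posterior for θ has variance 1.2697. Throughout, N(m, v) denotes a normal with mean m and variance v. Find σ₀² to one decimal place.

σ₀² = 40.2

Posterior precision equals prior precision plus data precision: 1/σ_n² = 1/σ₀² + n/σ².
So 1/σ₀² = 1/1.2697 − 9/11.8 = 0.787588 − 0.762712 = 0.024876.
Hence σ₀² = 1/0.024876 ≈ 40.2.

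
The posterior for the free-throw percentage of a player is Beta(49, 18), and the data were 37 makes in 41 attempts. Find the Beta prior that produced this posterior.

Beta(12, 14)

A Beta(a, b) prior with s successes and f failures in binomial data gives a Beta(a+s, b+f) posterior.
Subtract the data counts: 49−37=12, 18−4=14.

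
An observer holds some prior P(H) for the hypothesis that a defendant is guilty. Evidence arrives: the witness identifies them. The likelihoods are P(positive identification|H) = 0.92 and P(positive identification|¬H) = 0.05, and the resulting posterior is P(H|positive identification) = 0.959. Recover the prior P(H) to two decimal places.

P(H) = 0.56

In odds form, posterior odds = prior odds × likelihood ratio, so prior odds = posterior odds ÷ LR.
Posterior odds = 0.959/(1−0.959) = 23.3902. LR = 0.92/0.05 = 18.4000.
Prior odds = 23.3902/18.4000 = 1.2712, so P(H) = 1.2712/(1+1.2712) ≈ 0.56.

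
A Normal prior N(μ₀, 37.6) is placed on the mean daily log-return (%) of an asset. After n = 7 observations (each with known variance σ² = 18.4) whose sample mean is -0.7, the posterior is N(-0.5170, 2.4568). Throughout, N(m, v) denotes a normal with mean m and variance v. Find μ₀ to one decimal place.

With known observation variance, the Normal–Normal posterior has precision τ_n = τ₀ + n/σ² and mean μ_n = (τ₀μ₀ + (n/σ²)x̄)/τ_n.
Here τ₀ = 1/37.6 = 0.026596 and τ_data = 7/18.4 = 0.380435, so τ_n = 0.407031.
Rearranging for μ₀: μ₀ = (μ_n·τ_n − τ_data·x̄)/τ₀ = (-0.5170·0.407031 − 0.380435·-0.7) / 0.026596 = 0.055869/0.026596 ≈ 2.1.

μ₀ = 2.1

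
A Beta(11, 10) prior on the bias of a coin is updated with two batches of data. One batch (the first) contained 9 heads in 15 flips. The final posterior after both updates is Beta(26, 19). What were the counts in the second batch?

Because Beta–binomial updating is additive in the counts, the combined data contributed (α_post−α_prior, β_post−β_prior) successes and failures.
Total across both batches: 26−11=15 heads, 19−10=9 tails.
Subtract the first batch: 15−9=6 heads and 9−6=3 tails.

6 heads and 3 tails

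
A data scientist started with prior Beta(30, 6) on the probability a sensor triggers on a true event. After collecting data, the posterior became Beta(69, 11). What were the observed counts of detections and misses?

Under Beta–binomial conjugacy the posterior parameters are (a+s, b+f).
Match parameters: s=69−30=39, f=11−6=5.

39 detections and 5 misses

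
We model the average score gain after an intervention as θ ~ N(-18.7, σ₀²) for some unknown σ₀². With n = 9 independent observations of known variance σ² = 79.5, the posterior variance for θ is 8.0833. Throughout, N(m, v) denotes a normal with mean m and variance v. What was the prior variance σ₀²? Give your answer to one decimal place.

For the Normal–Normal model with known σ², precisions add: τ_n = τ₀ + n/σ².
So 1/σ₀² = 1/8.0833 − 9/79.5 = 0.123712 − 0.113208 = 0.010504.
Hence σ₀² = 1/0.010504 ≈ 95.2.

σ₀² = 95.2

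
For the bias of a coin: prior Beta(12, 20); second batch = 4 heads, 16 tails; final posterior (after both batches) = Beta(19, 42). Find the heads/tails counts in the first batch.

Sequential conjugate updates are equivalent to a single update on the pooled data, so total successes = posterior α − prior α and total failures = posterior β − prior β.
Total across both batches: 19−12=7 heads, 42−20=22 tails.
Subtract the second batch: 7−4=3 heads and 22−16=6 tails.

3 heads and 6 tails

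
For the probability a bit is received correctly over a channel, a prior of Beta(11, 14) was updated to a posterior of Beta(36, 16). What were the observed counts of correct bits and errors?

25 correct bits and 2 errors

A Beta(a, b) prior with s successes and f failures in binomial data gives a Beta(a+s, b+f) posterior.
So s = 36 − 11 = 25 and f = 16 − 14 = 2.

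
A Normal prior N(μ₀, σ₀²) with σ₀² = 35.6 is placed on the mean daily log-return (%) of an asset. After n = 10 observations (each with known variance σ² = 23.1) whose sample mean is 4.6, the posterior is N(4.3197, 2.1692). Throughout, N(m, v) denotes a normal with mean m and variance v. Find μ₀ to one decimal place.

With known observation variance, the Normal–Normal posterior has precision τ_n = τ₀ + n/σ² and mean μ_n = (τ₀μ₀ + (n/σ²)x̄)/τ_n.
Here τ₀ = 1/35.6 = 0.028090 and τ_data = 10/23.1 = 0.432900, so τ_n = 0.460990.
Rearranging for μ₀: μ₀ = (μ_n·τ_n − τ_data·x̄)/τ₀ = (4.3197·0.460990 − 0.432900·4.6) / 0.028090 = -0.000001/0.028090 ≈ 0.0.

μ₀ = 0.0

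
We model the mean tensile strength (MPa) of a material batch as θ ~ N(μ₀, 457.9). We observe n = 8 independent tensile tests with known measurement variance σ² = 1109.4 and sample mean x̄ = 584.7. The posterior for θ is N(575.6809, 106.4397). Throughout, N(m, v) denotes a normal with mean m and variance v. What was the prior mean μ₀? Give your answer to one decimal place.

The posterior mean is a precision-weighted average: μ_n = (τ₀μ₀ + τ_data·x̄)/(τ₀+τ_data), with τ₀=1/σ₀² and τ_data=n/σ².
Here τ₀ = 1/457.9 = 0.002184 and τ_data = 8/1109.4 = 0.007211, so τ_n = 0.009395.
Rearranging for μ₀: μ₀ = (μ_n·τ_n − τ_data·x̄)/τ₀ = (575.6809·0.009395 − 0.007211·584.7) / 0.002184 = 1.192250/0.002184 ≈ 545.9.

μ₀ = 545.9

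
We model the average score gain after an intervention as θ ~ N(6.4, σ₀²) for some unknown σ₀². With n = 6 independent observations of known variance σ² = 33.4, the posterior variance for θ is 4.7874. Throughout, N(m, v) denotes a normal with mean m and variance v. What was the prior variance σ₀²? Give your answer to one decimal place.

σ₀² = 34.2

For the Normal–Normal model with known σ², precisions add: τ_n = τ₀ + n/σ².
So 1/σ₀² = 1/4.7874 − 6/33.4 = 0.208882 − 0.179641 = 0.029241.
Hence σ₀² = 1/0.029241 ≈ 34.2.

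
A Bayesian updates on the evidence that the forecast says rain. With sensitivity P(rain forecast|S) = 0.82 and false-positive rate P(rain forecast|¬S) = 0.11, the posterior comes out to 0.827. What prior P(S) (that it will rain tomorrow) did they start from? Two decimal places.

Bayes' rule in odds form gives O(S|E) = O(S)·[P(E|S)/P(E|¬S)], hence O(S) = O(S|E)/LR.
Posterior odds = 0.827/(1−0.827) = 4.7803. LR = 0.82/0.11 = 7.4545.
Prior odds = 4.7803/7.4545 = 0.6413, so P(S) = 0.6413/(1+0.6413) ≈ 0.39.

P(S) = 0.39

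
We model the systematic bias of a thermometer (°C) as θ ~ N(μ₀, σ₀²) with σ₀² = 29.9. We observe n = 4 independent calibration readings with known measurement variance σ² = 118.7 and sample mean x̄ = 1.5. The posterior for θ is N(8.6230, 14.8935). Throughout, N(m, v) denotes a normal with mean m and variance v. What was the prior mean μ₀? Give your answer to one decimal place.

μ₀ = 15.8

The posterior mean is a precision-weighted average: μ_n = (τ₀μ₀ + τ_data·x̄)/(τ₀+τ_data), with τ₀=1/σ₀² and τ_data=n/σ².
Here τ₀ = 1/29.9 = 0.033445 and τ_data = 4/118.7 = 0.033698, so τ_n = 0.067143.
Rearranging for μ₀: μ₀ = (μ_n·τ_n − τ_data·x̄)/τ₀ = (8.6230·0.067143 − 0.033698·1.5) / 0.033445 = 0.528427/0.033445 ≈ 15.8.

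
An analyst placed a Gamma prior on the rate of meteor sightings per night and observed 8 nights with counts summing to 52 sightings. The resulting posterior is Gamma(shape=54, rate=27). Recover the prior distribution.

Gamma(shape=2, rate=19)

Gamma–Poisson conjugacy: posterior shape = α + Σxᵢ, posterior rate = β + n.
So α = 54 − 52 = 2 and β = 27 − 8 = 19.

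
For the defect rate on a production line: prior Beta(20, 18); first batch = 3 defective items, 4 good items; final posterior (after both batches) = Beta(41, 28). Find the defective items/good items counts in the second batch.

18 defective items and 6 good items

Sequential conjugate updates are equivalent to a single update on the pooled data, so total successes = posterior α − prior α and total failures = posterior β − prior β.
Total across both batches: 41−20=21 defective items, 28−18=10 good items.
Subtract the first batch: 21−3=18 defective items and 10−4=6 good items.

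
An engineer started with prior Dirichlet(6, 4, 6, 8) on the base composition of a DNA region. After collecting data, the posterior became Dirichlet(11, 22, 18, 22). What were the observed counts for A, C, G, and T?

For a Dirichlet(α) prior with multinomial counts c, the posterior is Dirichlet(α + c) componentwise.
Counts are posterior − prior componentwise: 11−6=5, 22−4=18, 18−6=12, 22−8=14.

counts (5, 18, 12, 14)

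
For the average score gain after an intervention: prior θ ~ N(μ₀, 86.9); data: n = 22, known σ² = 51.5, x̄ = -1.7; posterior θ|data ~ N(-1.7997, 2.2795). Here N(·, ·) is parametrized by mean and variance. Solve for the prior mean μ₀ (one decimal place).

With known observation variance, the Normal–Normal posterior has precision τ_n = τ₀ + n/σ² and mean μ_n = (τ₀μ₀ + (n/σ²)x̄)/τ_n.
Here τ₀ = 1/86.9 = 0.011507 and τ_data = 22/51.5 = 0.427184, so τ_n = 0.438691.
Rearranging for μ₀: μ₀ = (μ_n·τ_n − τ_data·x̄)/τ₀ = (-1.7997·0.438691 − 0.427184·-1.7) / 0.011507 = -0.063299/0.011507 ≈ -5.5.

μ₀ = -5.5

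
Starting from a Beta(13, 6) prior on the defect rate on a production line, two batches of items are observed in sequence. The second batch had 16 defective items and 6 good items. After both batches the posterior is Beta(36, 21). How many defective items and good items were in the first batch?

7 defective items and 9 good items

Because Beta–binomial updating is additive in the counts, the combined data contributed (α_post−α_prior, β_post−β_prior) successes and failures.
Total across both batches: 36−13=23 defective items, 21−6=15 good items.
Subtract the second batch: 23−16=7 defective items and 15−6=9 good items.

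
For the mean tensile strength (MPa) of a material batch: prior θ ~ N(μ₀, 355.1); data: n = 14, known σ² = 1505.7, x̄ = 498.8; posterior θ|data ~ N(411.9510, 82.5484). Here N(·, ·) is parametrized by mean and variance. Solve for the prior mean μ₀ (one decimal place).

μ₀ = 125.2

The posterior mean is a precision-weighted average: μ_n = (τ₀μ₀ + τ_data·x̄)/(τ₀+τ_data), with τ₀=1/σ₀² and τ_data=n/σ².
Here τ₀ = 1/355.1 = 0.002816 and τ_data = 14/1505.7 = 0.009298, so τ_n = 0.012114.
Rearranging for μ₀: μ₀ = (μ_n·τ_n − τ_data·x̄)/τ₀ = (411.9510·0.012114 − 0.009298·498.8) / 0.002816 = 0.352532/0.002816 ≈ 125.2.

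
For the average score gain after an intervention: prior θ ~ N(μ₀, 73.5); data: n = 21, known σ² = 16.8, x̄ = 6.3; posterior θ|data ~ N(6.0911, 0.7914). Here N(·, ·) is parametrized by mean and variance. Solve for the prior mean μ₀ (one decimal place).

μ₀ = -13.1

The posterior mean is a precision-weighted average: μ_n = (τ₀μ₀ + τ_data·x̄)/(τ₀+τ_data), with τ₀=1/σ₀² and τ_data=n/σ².
Here τ₀ = 1/73.5 = 0.013605 and τ_data = 21/16.8 = 1.250000, so τ_n = 1.263605.
Rearranging for μ₀: μ₀ = (μ_n·τ_n − τ_data·x̄)/τ₀ = (6.0911·1.263605 − 1.250000·6.3) / 0.013605 = -0.178256/0.013605 ≈ -13.1.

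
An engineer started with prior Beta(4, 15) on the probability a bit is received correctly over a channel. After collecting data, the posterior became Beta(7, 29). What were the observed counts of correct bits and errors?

Beta is conjugate to the binomial likelihood: posterior = Beta(α+s, β+f).
Match parameters: s=7−4=3, f=29−15=14.

3 correct bits and 14 errors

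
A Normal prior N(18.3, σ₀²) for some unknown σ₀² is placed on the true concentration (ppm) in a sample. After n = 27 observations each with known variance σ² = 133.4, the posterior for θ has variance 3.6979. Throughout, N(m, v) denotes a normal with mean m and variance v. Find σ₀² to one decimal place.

For the Normal–Normal model with known σ², precisions add: τ_n = τ₀ + n/σ².
So 1/σ₀² = 1/3.6979 − 27/133.4 = 0.270424 − 0.202399 = 0.068025.
Hence σ₀² = 1/0.068025 ≈ 14.7.

σ₀² = 14.7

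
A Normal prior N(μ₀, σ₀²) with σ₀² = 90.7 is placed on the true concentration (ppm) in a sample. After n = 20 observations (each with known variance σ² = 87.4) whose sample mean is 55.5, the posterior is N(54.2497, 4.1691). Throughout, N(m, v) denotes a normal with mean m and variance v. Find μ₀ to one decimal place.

With known observation variance, the Normal–Normal posterior has precision τ_n = τ₀ + n/σ² and mean μ_n = (τ₀μ₀ + (n/σ²)x̄)/τ_n.
Here τ₀ = 1/90.7 = 0.011025 and τ_data = 20/87.4 = 0.228833, so τ_n = 0.239858.
Rearranging for μ₀: μ₀ = (μ_n·τ_n − τ_data·x̄)/τ₀ = (54.2497·0.239858 − 0.228833·55.5) / 0.011025 = 0.311993/0.011025 ≈ 28.3.

μ₀ = 28.3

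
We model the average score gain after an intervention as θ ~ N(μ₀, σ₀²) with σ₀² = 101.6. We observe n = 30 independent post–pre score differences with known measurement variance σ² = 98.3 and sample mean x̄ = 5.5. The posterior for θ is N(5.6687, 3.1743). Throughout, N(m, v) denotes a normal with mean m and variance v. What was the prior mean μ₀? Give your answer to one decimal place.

With known observation variance, the Normal–Normal posterior has precision τ_n = τ₀ + n/σ² and mean μ_n = (τ₀μ₀ + (n/σ²)x̄)/τ_n.
Here τ₀ = 1/101.6 = 0.009843 and τ_data = 30/98.3 = 0.305188, so τ_n = 0.315031.
Rearranging for μ₀: μ₀ = (μ_n·τ_n − τ_data·x̄)/τ₀ = (5.6687·0.315031 − 0.305188·5.5) / 0.009843 = 0.107282/0.009843 ≈ 10.9.

μ₀ = 10.9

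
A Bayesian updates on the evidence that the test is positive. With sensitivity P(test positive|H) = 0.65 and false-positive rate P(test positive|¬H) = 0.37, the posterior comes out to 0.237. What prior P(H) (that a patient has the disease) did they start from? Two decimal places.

Bayes' rule in odds form gives O(H|E) = O(H)·[P(E|H)/P(E|¬H)], hence O(H) = O(H|E)/LR.
Posterior odds = 0.237/(1−0.237) = 0.3106. LR = 0.65/0.37 = 1.7568.
Prior odds = 0.3106/1.7568 = 0.1768, so P(H) = 0.1768/(1+0.1768) ≈ 0.15.

P(H) = 0.15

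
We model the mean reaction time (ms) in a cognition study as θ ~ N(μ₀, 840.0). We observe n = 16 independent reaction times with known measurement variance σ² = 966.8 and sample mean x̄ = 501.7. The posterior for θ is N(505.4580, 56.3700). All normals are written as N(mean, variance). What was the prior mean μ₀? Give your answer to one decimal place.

μ₀ = 557.7

The posterior mean is a precision-weighted average: μ_n = (τ₀μ₀ + τ_data·x̄)/(τ₀+τ_data), with τ₀=1/σ₀² and τ_data=n/σ².
Here τ₀ = 1/840.0 = 0.001190 and τ_data = 16/966.8 = 0.016549, so τ_n = 0.017739.
Rearranging for μ₀: μ₀ = (μ_n·τ_n − τ_data·x̄)/τ₀ = (505.4580·0.017739 − 0.016549·501.7) / 0.001190 = 0.663686/0.001190 ≈ 557.7.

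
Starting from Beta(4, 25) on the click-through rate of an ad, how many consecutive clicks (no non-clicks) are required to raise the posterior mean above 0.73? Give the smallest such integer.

After k clicks and 0 non-clicks the posterior is Beta(4+k, 25), with mean (4+k)/(4+25+k).
Set (4+k)/(29+k) > 0.73 and solve: k > (0.73·29 − 4)/(1 − 0.73) = 63.593.
The smallest integer exceeding 63.593 is 64.

k = 64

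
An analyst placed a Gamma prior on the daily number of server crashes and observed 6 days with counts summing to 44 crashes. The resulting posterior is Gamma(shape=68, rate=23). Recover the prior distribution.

Gamma(shape=24, rate=17)

Gamma–Poisson conjugacy: posterior shape = α + Σxᵢ, posterior rate = β + n.
So α = 68 − 44 = 24 and β = 23 − 6 = 17.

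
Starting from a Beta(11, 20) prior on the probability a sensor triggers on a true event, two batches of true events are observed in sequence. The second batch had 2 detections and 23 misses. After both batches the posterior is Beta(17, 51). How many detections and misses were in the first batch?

Because Beta–binomial updating is additive in the counts, the combined data contributed (α_post−α_prior, β_post−β_prior) successes and failures.
Total across both batches: 17−11=6 detections, 51−20=31 misses.
Subtract the second batch: 6−2=4 detections and 31−23=8 misses.

4 detections and 8 misses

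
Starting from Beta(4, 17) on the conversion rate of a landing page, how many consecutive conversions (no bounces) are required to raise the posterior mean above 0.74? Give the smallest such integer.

k = 45

After k conversions and 0 bounces the posterior is Beta(4+k, 17), with mean (4+k)/(4+17+k).
Set (4+k)/(21+k) > 0.74 and solve: k > (0.74·21 − 4)/(1 − 0.74) = 44.385.
The smallest integer exceeding 44.385 is 45, and checking k=45: (49)/(66) = 0.7424 > 0.74.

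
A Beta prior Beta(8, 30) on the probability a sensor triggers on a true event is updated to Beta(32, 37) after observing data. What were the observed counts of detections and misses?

24 detections and 7 misses

Beta is conjugate to the binomial likelihood: posterior = Beta(α+s, β+f).
So s = 32 − 8 = 24 and f = 37 − 30 = 7.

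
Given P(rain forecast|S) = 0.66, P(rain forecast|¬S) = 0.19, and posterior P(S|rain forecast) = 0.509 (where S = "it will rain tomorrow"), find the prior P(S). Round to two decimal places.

Bayes' rule in odds form gives O(S|E) = O(S)·[P(E|S)/P(E|¬S)], hence O(S) = O(S|E)/LR.
Posterior odds = 0.509/(1−0.509) = 1.0367. LR = 0.66/0.19 = 3.4737.
Prior odds = 1.0367/3.4737 = 0.2984, so P(S) = 0.2984/(1+0.2984) ≈ 0.23.

P(S) = 0.23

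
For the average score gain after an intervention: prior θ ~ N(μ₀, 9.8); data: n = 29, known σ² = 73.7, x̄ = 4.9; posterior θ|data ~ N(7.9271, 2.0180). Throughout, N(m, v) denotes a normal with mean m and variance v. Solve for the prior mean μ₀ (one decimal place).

With known observation variance, the Normal–Normal posterior has precision τ_n = τ₀ + n/σ² and mean μ_n = (τ₀μ₀ + (n/σ²)x̄)/τ_n.
Here τ₀ = 1/9.8 = 0.102041 and τ_data = 29/73.7 = 0.393487, so τ_n = 0.495528.
Rearranging for μ₀: μ₀ = (μ_n·τ_n − τ_data·x̄)/τ₀ = (7.9271·0.495528 − 0.393487·4.9) / 0.102041 = 2.000014/0.102041 ≈ 19.6.

μ₀ = 19.6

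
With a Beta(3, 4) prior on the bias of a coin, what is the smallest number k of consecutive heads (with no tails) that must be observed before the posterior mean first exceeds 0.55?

After k heads and 0 tails the posterior is Beta(3+k, 4), with mean (3+k)/(3+4+k).
Set (3+k)/(7+k) > 0.55 and solve: k > (0.55·7 − 3)/(1 − 0.55) = 1.889.
The smallest integer exceeding 1.889 is 2, and checking k=2: (5)/(9) = 0.5556 > 0.55.

k = 2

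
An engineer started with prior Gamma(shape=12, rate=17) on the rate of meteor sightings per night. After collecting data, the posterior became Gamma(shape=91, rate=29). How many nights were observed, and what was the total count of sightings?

n = 12 nights with total 79 sightings

Gamma–Poisson conjugacy: posterior shape = α + Σxᵢ, posterior rate = β + n.
Matching: Σxᵢ = 91 − 12 = 79 and n = 29 − 17 = 12.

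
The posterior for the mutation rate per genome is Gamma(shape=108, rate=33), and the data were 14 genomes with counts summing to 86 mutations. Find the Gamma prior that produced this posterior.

Gamma(shape=22, rate=19)

A Gamma(α, β) prior (rate parametrization) on a Poisson rate with n observations summing to S gives posterior Gamma(α+S, β+n).
So α = 108 − 86 = 22 and β = 33 − 14 = 19.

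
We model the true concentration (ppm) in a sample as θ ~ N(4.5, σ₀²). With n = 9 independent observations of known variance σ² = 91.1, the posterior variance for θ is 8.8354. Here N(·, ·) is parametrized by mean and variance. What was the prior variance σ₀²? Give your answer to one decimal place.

For the Normal–Normal model with known σ², precisions add: τ_n = τ₀ + n/σ².
So 1/σ₀² = 1/8.8354 − 9/91.1 = 0.113181 − 0.098793 = 0.014388.
Hence σ₀² = 1/0.014388 ≈ 69.5.

σ₀² = 69.5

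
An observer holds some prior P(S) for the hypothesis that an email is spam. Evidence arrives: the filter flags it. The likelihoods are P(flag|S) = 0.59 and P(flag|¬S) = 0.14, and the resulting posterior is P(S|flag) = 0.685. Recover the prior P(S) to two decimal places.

Bayes' rule in odds form gives O(S|E) = O(S)·[P(E|S)/P(E|¬S)], hence O(S) = O(S|E)/LR.
Posterior odds = 0.685/(1−0.685) = 2.1746. LR = 0.59/0.14 = 4.2143.
Prior odds = 2.1746/4.2143 = 0.5160, so P(S) = 0.5160/(1+0.5160) ≈ 0.34.

P(S) = 0.34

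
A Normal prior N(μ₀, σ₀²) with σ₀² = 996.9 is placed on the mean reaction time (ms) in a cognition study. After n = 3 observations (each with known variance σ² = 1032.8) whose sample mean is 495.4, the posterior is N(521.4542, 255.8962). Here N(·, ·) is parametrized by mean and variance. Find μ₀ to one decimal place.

μ₀ = 596.9

The posterior mean is a precision-weighted average: μ_n = (τ₀μ₀ + τ_data·x̄)/(τ₀+τ_data), with τ₀=1/σ₀² and τ_data=n/σ².
Here τ₀ = 1/996.9 = 0.001003 and τ_data = 3/1032.8 = 0.002905, so τ_n = 0.003908.
Rearranging for μ₀: μ₀ = (μ_n·τ_n − τ_data·x̄)/τ₀ = (521.4542·0.003908 − 0.002905·495.4) / 0.001003 = 0.598706/0.001003 ≈ 596.9.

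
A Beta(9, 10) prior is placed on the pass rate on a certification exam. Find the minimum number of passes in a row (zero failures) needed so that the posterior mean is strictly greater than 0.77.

After k passes and 0 failures the posterior is Beta(9+k, 10), with mean (9+k)/(9+10+k).
Set (9+k)/(19+k) > 0.77 and solve: k > (0.77·19 − 9)/(1 − 0.77) = 24.478.
The smallest integer exceeding 24.478 is 25.

k = 25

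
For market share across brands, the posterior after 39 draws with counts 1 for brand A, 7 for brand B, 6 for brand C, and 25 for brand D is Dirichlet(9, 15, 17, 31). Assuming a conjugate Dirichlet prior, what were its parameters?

Dirichlet(8, 8, 11, 6)

For a Dirichlet(α) prior with multinomial counts c, the posterior is Dirichlet(α + c) componentwise.
Subtract each count from the matching posterior parameter: 9−1=8, 15−7=8, 17−6=11, 31−25=6.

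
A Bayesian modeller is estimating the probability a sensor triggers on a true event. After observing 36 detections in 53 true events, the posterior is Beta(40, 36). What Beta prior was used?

A Beta(a, b) prior with s successes and f failures in binomial data gives a Beta(a+s, b+f) posterior.
Subtract the data counts: 40−36=4, 36−17=19.

Beta(4, 19)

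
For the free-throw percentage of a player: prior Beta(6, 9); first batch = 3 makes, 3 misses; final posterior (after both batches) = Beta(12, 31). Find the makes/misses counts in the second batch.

Sequential conjugate updates are equivalent to a single update on the pooled data, so total successes = posterior α − prior α and total failures = posterior β − prior β.
Total across both batches: 12−6=6 makes, 31−9=22 misses.
Subtract the first batch: 6−3=3 makes and 22−3=19 misses.

3 makes and 19 misses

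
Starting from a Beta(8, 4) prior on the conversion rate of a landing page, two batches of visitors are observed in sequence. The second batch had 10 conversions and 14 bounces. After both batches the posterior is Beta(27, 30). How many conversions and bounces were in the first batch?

Because Beta–binomial updating is additive in the counts, the combined data contributed (α_post−α_prior, β_post−β_prior) successes and failures.
Total across both batches: 27−8=19 conversions, 30−4=26 bounces.
Subtract the second batch: 19−10=9 conversions and 26−14=12 bounces.

9 conversions and 12 bounces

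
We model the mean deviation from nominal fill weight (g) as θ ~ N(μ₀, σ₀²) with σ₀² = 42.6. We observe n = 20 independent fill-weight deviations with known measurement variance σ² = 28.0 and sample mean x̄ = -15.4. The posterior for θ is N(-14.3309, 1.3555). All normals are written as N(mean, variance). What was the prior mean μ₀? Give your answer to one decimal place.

μ₀ = 18.2

The posterior mean is a precision-weighted average: μ_n = (τ₀μ₀ + τ_data·x̄)/(τ₀+τ_data), with τ₀=1/σ₀² and τ_data=n/σ².
Here τ₀ = 1/42.6 = 0.023474 and τ_data = 20/28.0 = 0.714286, so τ_n = 0.737760.
Rearranging for μ₀: μ₀ = (μ_n·τ_n − τ_data·x̄)/τ₀ = (-14.3309·0.737760 − 0.714286·-15.4) / 0.023474 = 0.427240/0.023474 ≈ 18.2.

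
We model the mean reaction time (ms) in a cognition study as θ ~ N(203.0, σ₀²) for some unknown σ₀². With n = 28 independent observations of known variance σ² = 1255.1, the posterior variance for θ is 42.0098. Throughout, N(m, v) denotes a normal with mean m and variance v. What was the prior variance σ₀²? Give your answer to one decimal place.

Posterior precision equals prior precision plus data precision: 1/σ_n² = 1/σ₀² + n/σ².
So 1/σ₀² = 1/42.0098 − 28/1255.1 = 0.023804 − 0.022309 = 0.001495.
Hence σ₀² = 1/0.001495 ≈ 668.9.

σ₀² = 668.9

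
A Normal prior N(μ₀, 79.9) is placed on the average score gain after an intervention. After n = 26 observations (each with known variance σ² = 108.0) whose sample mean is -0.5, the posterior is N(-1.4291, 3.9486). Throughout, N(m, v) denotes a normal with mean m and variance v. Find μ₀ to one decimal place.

With known observation variance, the Normal–Normal posterior has precision τ_n = τ₀ + n/σ² and mean μ_n = (τ₀μ₀ + (n/σ²)x̄)/τ_n.
Here τ₀ = 1/79.9 = 0.012516 and τ_data = 26/108.0 = 0.240741, so τ_n = 0.253257.
Rearranging for μ₀: μ₀ = (μ_n·τ_n − τ_data·x̄)/τ₀ = (-1.4291·0.253257 − 0.240741·-0.5) / 0.012516 = -0.241559/0.012516 ≈ -19.3.

μ₀ = -19.3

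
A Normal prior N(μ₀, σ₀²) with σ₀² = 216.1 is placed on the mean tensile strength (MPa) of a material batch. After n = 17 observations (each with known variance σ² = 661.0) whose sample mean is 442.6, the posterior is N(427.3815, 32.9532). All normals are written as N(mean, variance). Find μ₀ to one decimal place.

With known observation variance, the Normal–Normal posterior has precision τ_n = τ₀ + n/σ² and mean μ_n = (τ₀μ₀ + (n/σ²)x̄)/τ_n.
Here τ₀ = 1/216.1 = 0.004627 and τ_data = 17/661.0 = 0.025719, so τ_n = 0.030346.
Rearranging for μ₀: μ₀ = (μ_n·τ_n − τ_data·x̄)/τ₀ = (427.3815·0.030346 − 0.025719·442.6) / 0.004627 = 1.586090/0.004627 ≈ 342.8.

μ₀ = 342.8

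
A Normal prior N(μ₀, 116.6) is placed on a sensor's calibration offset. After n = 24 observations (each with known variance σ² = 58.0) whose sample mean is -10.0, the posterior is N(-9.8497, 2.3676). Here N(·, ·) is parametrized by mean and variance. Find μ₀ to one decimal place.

The posterior mean is a precision-weighted average: μ_n = (τ₀μ₀ + τ_data·x̄)/(τ₀+τ_data), with τ₀=1/σ₀² and τ_data=n/σ².
Here τ₀ = 1/116.6 = 0.008576 and τ_data = 24/58.0 = 0.413793, so τ_n = 0.422369.
Rearranging for μ₀: μ₀ = (μ_n·τ_n − τ_data·x̄)/τ₀ = (-9.8497·0.422369 − 0.413793·-10.0) / 0.008576 = -0.022278/0.008576 ≈ -2.6.

μ₀ = -2.6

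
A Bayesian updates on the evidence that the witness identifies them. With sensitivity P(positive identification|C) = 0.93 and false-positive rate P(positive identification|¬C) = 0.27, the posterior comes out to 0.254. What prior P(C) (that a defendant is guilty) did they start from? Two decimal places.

Bayes' rule in odds form gives O(C|E) = O(C)·[P(E|C)/P(E|¬C)], hence O(C) = O(C|E)/LR.
Posterior odds = 0.254/(1−0.254) = 0.3405. LR = 0.93/0.27 = 3.4444.
Prior odds = 0.3405/3.4444 = 0.0989, so P(C) = 0.0989/(1+0.0989) ≈ 0.09.

P(C) = 0.09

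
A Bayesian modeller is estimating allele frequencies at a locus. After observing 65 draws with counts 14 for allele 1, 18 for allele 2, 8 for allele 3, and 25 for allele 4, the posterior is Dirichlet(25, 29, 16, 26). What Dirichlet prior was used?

For a Dirichlet(α) prior with multinomial counts c, the posterior is Dirichlet(α + c) componentwise.
Subtract each count from the matching posterior parameter: 25−14=11, 29−18=11, 16−8=8, 26−25=1.

Dirichlet(11, 11, 8, 1)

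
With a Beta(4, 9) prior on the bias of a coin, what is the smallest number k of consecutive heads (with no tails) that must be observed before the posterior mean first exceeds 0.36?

k = 2

After k heads and 0 tails the posterior is Beta(4+k, 9), with mean (4+k)/(4+9+k).
Set (4+k)/(13+k) > 0.36 and solve: k > (0.36·13 − 4)/(1 − 0.36) = 1.062.
The smallest integer exceeding 1.062 is 2.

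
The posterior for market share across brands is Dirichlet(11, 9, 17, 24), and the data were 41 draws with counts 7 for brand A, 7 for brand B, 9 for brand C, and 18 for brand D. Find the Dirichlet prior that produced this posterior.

Dirichlet(4, 2, 8, 6)

For a Dirichlet(α) prior with multinomial counts c, the posterior is Dirichlet(α + c) componentwise.
Subtract each count from the matching posterior parameter: 11−7=4, 9−7=2, 17−9=8, 24−18=6.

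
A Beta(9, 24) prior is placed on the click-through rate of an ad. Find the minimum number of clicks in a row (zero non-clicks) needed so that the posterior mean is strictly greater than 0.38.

k = 6

After k clicks and 0 non-clicks the posterior is Beta(9+k, 24), with mean (9+k)/(9+24+k).
Set (9+k)/(33+k) > 0.38 and solve: k > (0.38·33 − 9)/(1 − 0.38) = 5.710.
The smallest integer exceeding 5.710 is 6.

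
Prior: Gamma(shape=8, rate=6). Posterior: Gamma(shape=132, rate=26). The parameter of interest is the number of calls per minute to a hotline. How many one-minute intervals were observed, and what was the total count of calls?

Gamma–Poisson conjugacy: posterior shape = α + Σxᵢ, posterior rate = β + n.
Matching: Σxᵢ = 132 − 8 = 124 and n = 26 − 6 = 20.

n = 20 one-minute intervals with total 124 calls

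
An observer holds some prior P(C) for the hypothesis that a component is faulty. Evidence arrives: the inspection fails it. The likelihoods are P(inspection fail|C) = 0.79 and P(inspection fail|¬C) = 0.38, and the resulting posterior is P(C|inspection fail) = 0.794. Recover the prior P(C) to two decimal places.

In odds form, posterior odds = prior odds × likelihood ratio, so prior odds = posterior odds ÷ LR.
Posterior odds = 0.794/(1−0.794) = 3.8544. LR = 0.79/0.38 = 2.0789.
Prior odds = 3.8544/2.0789 = 1.8541, so P(C) = 1.8541/(1+1.8541) ≈ 0.65.

P(C) = 0.65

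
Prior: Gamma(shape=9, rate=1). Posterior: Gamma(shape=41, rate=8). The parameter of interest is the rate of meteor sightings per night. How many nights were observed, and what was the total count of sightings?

n = 7 nights with total 32 sightings

Gamma–Poisson conjugacy: posterior shape = α + Σxᵢ, posterior rate = β + n.
Matching: Σxᵢ = 41 − 9 = 32 and n = 8 − 1 = 7.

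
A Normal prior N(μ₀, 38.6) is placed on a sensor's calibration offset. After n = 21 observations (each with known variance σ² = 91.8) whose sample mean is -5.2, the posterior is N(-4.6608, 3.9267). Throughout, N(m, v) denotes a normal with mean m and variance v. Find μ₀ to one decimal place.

The posterior mean is a precision-weighted average: μ_n = (τ₀μ₀ + τ_data·x̄)/(τ₀+τ_data), with τ₀=1/σ₀² and τ_data=n/σ².
Here τ₀ = 1/38.6 = 0.025907 and τ_data = 21/91.8 = 0.228758, so τ_n = 0.254665.
Rearranging for μ₀: μ₀ = (μ_n·τ_n − τ_data·x̄)/τ₀ = (-4.6608·0.254665 − 0.228758·-5.2) / 0.025907 = 0.002599/0.025907 ≈ 0.1.

μ₀ = 0.1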